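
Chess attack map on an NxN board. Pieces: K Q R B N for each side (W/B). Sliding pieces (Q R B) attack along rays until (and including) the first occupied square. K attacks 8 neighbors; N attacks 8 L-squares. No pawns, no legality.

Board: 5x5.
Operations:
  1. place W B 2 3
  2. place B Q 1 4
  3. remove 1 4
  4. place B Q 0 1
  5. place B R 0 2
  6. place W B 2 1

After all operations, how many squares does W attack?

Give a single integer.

Answer: 10

Derivation:
Op 1: place WB@(2,3)
Op 2: place BQ@(1,4)
Op 3: remove (1,4)
Op 4: place BQ@(0,1)
Op 5: place BR@(0,2)
Op 6: place WB@(2,1)
Per-piece attacks for W:
  WB@(2,1): attacks (3,2) (4,3) (3,0) (1,2) (0,3) (1,0)
  WB@(2,3): attacks (3,4) (3,2) (4,1) (1,4) (1,2) (0,1) [ray(-1,-1) blocked at (0,1)]
Union (10 distinct): (0,1) (0,3) (1,0) (1,2) (1,4) (3,0) (3,2) (3,4) (4,1) (4,3)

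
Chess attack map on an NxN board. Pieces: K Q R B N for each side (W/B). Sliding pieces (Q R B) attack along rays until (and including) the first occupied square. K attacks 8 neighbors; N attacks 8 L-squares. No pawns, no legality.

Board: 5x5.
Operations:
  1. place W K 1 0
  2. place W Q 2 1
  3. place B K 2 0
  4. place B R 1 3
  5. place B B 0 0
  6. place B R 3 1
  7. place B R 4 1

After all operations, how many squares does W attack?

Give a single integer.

Op 1: place WK@(1,0)
Op 2: place WQ@(2,1)
Op 3: place BK@(2,0)
Op 4: place BR@(1,3)
Op 5: place BB@(0,0)
Op 6: place BR@(3,1)
Op 7: place BR@(4,1)
Per-piece attacks for W:
  WK@(1,0): attacks (1,1) (2,0) (0,0) (2,1) (0,1)
  WQ@(2,1): attacks (2,2) (2,3) (2,4) (2,0) (3,1) (1,1) (0,1) (3,2) (4,3) (3,0) (1,2) (0,3) (1,0) [ray(0,-1) blocked at (2,0); ray(1,0) blocked at (3,1); ray(-1,-1) blocked at (1,0)]
Union (15 distinct): (0,0) (0,1) (0,3) (1,0) (1,1) (1,2) (2,0) (2,1) (2,2) (2,3) (2,4) (3,0) (3,1) (3,2) (4,3)

Answer: 15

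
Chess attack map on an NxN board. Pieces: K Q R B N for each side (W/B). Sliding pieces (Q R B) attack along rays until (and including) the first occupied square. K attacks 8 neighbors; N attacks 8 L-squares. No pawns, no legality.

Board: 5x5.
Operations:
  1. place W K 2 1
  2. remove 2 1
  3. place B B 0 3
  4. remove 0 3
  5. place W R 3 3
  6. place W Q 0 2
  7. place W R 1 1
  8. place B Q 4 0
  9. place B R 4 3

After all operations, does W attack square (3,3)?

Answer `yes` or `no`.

Op 1: place WK@(2,1)
Op 2: remove (2,1)
Op 3: place BB@(0,3)
Op 4: remove (0,3)
Op 5: place WR@(3,3)
Op 6: place WQ@(0,2)
Op 7: place WR@(1,1)
Op 8: place BQ@(4,0)
Op 9: place BR@(4,3)
Per-piece attacks for W:
  WQ@(0,2): attacks (0,3) (0,4) (0,1) (0,0) (1,2) (2,2) (3,2) (4,2) (1,3) (2,4) (1,1) [ray(1,-1) blocked at (1,1)]
  WR@(1,1): attacks (1,2) (1,3) (1,4) (1,0) (2,1) (3,1) (4,1) (0,1)
  WR@(3,3): attacks (3,4) (3,2) (3,1) (3,0) (4,3) (2,3) (1,3) (0,3) [ray(1,0) blocked at (4,3)]
W attacks (3,3): no

Answer: no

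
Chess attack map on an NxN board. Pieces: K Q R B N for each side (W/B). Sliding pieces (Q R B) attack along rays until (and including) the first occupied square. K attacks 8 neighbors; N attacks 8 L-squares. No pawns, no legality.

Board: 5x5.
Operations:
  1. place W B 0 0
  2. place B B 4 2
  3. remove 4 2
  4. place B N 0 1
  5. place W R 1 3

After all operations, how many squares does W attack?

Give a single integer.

Op 1: place WB@(0,0)
Op 2: place BB@(4,2)
Op 3: remove (4,2)
Op 4: place BN@(0,1)
Op 5: place WR@(1,3)
Per-piece attacks for W:
  WB@(0,0): attacks (1,1) (2,2) (3,3) (4,4)
  WR@(1,3): attacks (1,4) (1,2) (1,1) (1,0) (2,3) (3,3) (4,3) (0,3)
Union (10 distinct): (0,3) (1,0) (1,1) (1,2) (1,4) (2,2) (2,3) (3,3) (4,3) (4,4)

Answer: 10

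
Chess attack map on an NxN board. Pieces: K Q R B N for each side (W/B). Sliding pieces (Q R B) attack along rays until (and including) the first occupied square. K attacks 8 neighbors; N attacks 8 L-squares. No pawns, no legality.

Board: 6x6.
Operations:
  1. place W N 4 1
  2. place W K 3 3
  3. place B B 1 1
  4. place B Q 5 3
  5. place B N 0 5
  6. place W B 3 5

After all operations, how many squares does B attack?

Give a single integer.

Answer: 17

Derivation:
Op 1: place WN@(4,1)
Op 2: place WK@(3,3)
Op 3: place BB@(1,1)
Op 4: place BQ@(5,3)
Op 5: place BN@(0,5)
Op 6: place WB@(3,5)
Per-piece attacks for B:
  BN@(0,5): attacks (1,3) (2,4)
  BB@(1,1): attacks (2,2) (3,3) (2,0) (0,2) (0,0) [ray(1,1) blocked at (3,3)]
  BQ@(5,3): attacks (5,4) (5,5) (5,2) (5,1) (5,0) (4,3) (3,3) (4,4) (3,5) (4,2) (3,1) (2,0) [ray(-1,0) blocked at (3,3); ray(-1,1) blocked at (3,5)]
Union (17 distinct): (0,0) (0,2) (1,3) (2,0) (2,2) (2,4) (3,1) (3,3) (3,5) (4,2) (4,3) (4,4) (5,0) (5,1) (5,2) (5,4) (5,5)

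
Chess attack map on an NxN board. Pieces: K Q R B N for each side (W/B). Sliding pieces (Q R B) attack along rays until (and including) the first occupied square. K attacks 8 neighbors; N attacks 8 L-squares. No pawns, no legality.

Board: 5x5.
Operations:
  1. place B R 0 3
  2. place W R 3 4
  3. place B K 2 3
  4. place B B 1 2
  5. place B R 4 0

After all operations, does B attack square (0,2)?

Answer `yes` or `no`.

Answer: yes

Derivation:
Op 1: place BR@(0,3)
Op 2: place WR@(3,4)
Op 3: place BK@(2,3)
Op 4: place BB@(1,2)
Op 5: place BR@(4,0)
Per-piece attacks for B:
  BR@(0,3): attacks (0,4) (0,2) (0,1) (0,0) (1,3) (2,3) [ray(1,0) blocked at (2,3)]
  BB@(1,2): attacks (2,3) (2,1) (3,0) (0,3) (0,1) [ray(1,1) blocked at (2,3); ray(-1,1) blocked at (0,3)]
  BK@(2,3): attacks (2,4) (2,2) (3,3) (1,3) (3,4) (3,2) (1,4) (1,2)
  BR@(4,0): attacks (4,1) (4,2) (4,3) (4,4) (3,0) (2,0) (1,0) (0,0)
B attacks (0,2): yes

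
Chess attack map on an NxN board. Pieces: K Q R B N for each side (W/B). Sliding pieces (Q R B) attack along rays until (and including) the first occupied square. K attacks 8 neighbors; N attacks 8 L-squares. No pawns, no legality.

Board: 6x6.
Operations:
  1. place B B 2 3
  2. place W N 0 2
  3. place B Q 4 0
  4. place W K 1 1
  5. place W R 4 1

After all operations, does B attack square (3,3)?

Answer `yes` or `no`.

Answer: no

Derivation:
Op 1: place BB@(2,3)
Op 2: place WN@(0,2)
Op 3: place BQ@(4,0)
Op 4: place WK@(1,1)
Op 5: place WR@(4,1)
Per-piece attacks for B:
  BB@(2,3): attacks (3,4) (4,5) (3,2) (4,1) (1,4) (0,5) (1,2) (0,1) [ray(1,-1) blocked at (4,1)]
  BQ@(4,0): attacks (4,1) (5,0) (3,0) (2,0) (1,0) (0,0) (5,1) (3,1) (2,2) (1,3) (0,4) [ray(0,1) blocked at (4,1)]
B attacks (3,3): no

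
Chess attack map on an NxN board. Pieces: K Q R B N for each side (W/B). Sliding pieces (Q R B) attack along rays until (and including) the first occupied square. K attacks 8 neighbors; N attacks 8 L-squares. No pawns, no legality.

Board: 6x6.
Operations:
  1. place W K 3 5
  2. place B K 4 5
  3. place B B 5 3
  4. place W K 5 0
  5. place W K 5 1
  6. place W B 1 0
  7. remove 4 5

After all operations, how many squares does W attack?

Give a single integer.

Answer: 16

Derivation:
Op 1: place WK@(3,5)
Op 2: place BK@(4,5)
Op 3: place BB@(5,3)
Op 4: place WK@(5,0)
Op 5: place WK@(5,1)
Op 6: place WB@(1,0)
Op 7: remove (4,5)
Per-piece attacks for W:
  WB@(1,0): attacks (2,1) (3,2) (4,3) (5,4) (0,1)
  WK@(3,5): attacks (3,4) (4,5) (2,5) (4,4) (2,4)
  WK@(5,0): attacks (5,1) (4,0) (4,1)
  WK@(5,1): attacks (5,2) (5,0) (4,1) (4,2) (4,0)
Union (16 distinct): (0,1) (2,1) (2,4) (2,5) (3,2) (3,4) (4,0) (4,1) (4,2) (4,3) (4,4) (4,5) (5,0) (5,1) (5,2) (5,4)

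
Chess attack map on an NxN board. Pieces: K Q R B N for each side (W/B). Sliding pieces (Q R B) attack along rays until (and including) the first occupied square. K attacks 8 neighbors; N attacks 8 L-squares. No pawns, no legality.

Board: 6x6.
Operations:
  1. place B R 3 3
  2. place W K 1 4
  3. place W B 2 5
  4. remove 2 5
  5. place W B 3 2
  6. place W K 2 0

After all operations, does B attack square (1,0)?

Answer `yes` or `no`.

Answer: no

Derivation:
Op 1: place BR@(3,3)
Op 2: place WK@(1,4)
Op 3: place WB@(2,5)
Op 4: remove (2,5)
Op 5: place WB@(3,2)
Op 6: place WK@(2,0)
Per-piece attacks for B:
  BR@(3,3): attacks (3,4) (3,5) (3,2) (4,3) (5,3) (2,3) (1,3) (0,3) [ray(0,-1) blocked at (3,2)]
B attacks (1,0): no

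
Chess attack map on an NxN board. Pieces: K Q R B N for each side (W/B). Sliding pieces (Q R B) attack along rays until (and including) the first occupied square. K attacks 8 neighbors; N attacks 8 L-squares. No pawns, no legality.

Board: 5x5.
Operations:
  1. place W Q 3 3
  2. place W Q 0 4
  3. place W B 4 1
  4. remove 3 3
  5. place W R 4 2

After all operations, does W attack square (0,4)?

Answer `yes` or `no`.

Answer: no

Derivation:
Op 1: place WQ@(3,3)
Op 2: place WQ@(0,4)
Op 3: place WB@(4,1)
Op 4: remove (3,3)
Op 5: place WR@(4,2)
Per-piece attacks for W:
  WQ@(0,4): attacks (0,3) (0,2) (0,1) (0,0) (1,4) (2,4) (3,4) (4,4) (1,3) (2,2) (3,1) (4,0)
  WB@(4,1): attacks (3,2) (2,3) (1,4) (3,0)
  WR@(4,2): attacks (4,3) (4,4) (4,1) (3,2) (2,2) (1,2) (0,2) [ray(0,-1) blocked at (4,1)]
W attacks (0,4): no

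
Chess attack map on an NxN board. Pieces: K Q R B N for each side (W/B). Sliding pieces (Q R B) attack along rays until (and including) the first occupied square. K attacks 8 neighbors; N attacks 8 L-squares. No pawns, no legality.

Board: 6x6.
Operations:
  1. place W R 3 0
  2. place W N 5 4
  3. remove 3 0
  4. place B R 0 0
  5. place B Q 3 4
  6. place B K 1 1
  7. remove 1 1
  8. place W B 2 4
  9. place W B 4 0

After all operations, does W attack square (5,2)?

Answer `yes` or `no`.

Op 1: place WR@(3,0)
Op 2: place WN@(5,4)
Op 3: remove (3,0)
Op 4: place BR@(0,0)
Op 5: place BQ@(3,4)
Op 6: place BK@(1,1)
Op 7: remove (1,1)
Op 8: place WB@(2,4)
Op 9: place WB@(4,0)
Per-piece attacks for W:
  WB@(2,4): attacks (3,5) (3,3) (4,2) (5,1) (1,5) (1,3) (0,2)
  WB@(4,0): attacks (5,1) (3,1) (2,2) (1,3) (0,4)
  WN@(5,4): attacks (3,5) (4,2) (3,3)
W attacks (5,2): no

Answer: no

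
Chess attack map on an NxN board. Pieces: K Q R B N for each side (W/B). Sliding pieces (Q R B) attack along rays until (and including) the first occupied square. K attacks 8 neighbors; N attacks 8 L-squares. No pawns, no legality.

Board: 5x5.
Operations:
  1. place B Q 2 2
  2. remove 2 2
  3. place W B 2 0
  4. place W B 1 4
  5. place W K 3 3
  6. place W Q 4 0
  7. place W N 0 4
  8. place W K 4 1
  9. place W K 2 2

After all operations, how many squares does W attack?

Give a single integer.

Op 1: place BQ@(2,2)
Op 2: remove (2,2)
Op 3: place WB@(2,0)
Op 4: place WB@(1,4)
Op 5: place WK@(3,3)
Op 6: place WQ@(4,0)
Op 7: place WN@(0,4)
Op 8: place WK@(4,1)
Op 9: place WK@(2,2)
Per-piece attacks for W:
  WN@(0,4): attacks (1,2) (2,3)
  WB@(1,4): attacks (2,3) (3,2) (4,1) (0,3) [ray(1,-1) blocked at (4,1)]
  WB@(2,0): attacks (3,1) (4,2) (1,1) (0,2)
  WK@(2,2): attacks (2,3) (2,1) (3,2) (1,2) (3,3) (3,1) (1,3) (1,1)
  WK@(3,3): attacks (3,4) (3,2) (4,3) (2,3) (4,4) (4,2) (2,4) (2,2)
  WQ@(4,0): attacks (4,1) (3,0) (2,0) (3,1) (2,2) [ray(0,1) blocked at (4,1); ray(-1,0) blocked at (2,0); ray(-1,1) blocked at (2,2)]
  WK@(4,1): attacks (4,2) (4,0) (3,1) (3,2) (3,0)
Union (20 distinct): (0,2) (0,3) (1,1) (1,2) (1,3) (2,0) (2,1) (2,2) (2,3) (2,4) (3,0) (3,1) (3,2) (3,3) (3,4) (4,0) (4,1) (4,2) (4,3) (4,4)

Answer: 20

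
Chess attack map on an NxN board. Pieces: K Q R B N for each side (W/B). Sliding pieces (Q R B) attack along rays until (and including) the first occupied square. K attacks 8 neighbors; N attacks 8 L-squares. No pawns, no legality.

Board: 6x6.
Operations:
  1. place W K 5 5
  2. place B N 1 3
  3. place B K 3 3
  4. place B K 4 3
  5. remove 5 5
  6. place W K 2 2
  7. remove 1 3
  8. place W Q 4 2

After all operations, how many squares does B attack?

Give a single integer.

Op 1: place WK@(5,5)
Op 2: place BN@(1,3)
Op 3: place BK@(3,3)
Op 4: place BK@(4,3)
Op 5: remove (5,5)
Op 6: place WK@(2,2)
Op 7: remove (1,3)
Op 8: place WQ@(4,2)
Per-piece attacks for B:
  BK@(3,3): attacks (3,4) (3,2) (4,3) (2,3) (4,4) (4,2) (2,4) (2,2)
  BK@(4,3): attacks (4,4) (4,2) (5,3) (3,3) (5,4) (5,2) (3,4) (3,2)
Union (12 distinct): (2,2) (2,3) (2,4) (3,2) (3,3) (3,4) (4,2) (4,3) (4,4) (5,2) (5,3) (5,4)

Answer: 12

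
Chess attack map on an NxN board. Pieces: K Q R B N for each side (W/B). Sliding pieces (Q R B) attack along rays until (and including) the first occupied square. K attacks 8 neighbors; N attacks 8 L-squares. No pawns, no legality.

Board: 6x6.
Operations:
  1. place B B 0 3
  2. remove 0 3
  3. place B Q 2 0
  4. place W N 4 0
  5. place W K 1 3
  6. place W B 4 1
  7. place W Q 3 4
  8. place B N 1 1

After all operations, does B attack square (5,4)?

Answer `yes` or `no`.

Op 1: place BB@(0,3)
Op 2: remove (0,3)
Op 3: place BQ@(2,0)
Op 4: place WN@(4,0)
Op 5: place WK@(1,3)
Op 6: place WB@(4,1)
Op 7: place WQ@(3,4)
Op 8: place BN@(1,1)
Per-piece attacks for B:
  BN@(1,1): attacks (2,3) (3,2) (0,3) (3,0)
  BQ@(2,0): attacks (2,1) (2,2) (2,3) (2,4) (2,5) (3,0) (4,0) (1,0) (0,0) (3,1) (4,2) (5,3) (1,1) [ray(1,0) blocked at (4,0); ray(-1,1) blocked at (1,1)]
B attacks (5,4): no

Answer: no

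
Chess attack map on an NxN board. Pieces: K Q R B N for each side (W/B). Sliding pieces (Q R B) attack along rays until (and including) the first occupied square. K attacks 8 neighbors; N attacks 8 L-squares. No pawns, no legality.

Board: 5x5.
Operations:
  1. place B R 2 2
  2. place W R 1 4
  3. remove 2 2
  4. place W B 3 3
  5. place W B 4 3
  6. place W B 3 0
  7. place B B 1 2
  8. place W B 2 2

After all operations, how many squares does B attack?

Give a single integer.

Answer: 6

Derivation:
Op 1: place BR@(2,2)
Op 2: place WR@(1,4)
Op 3: remove (2,2)
Op 4: place WB@(3,3)
Op 5: place WB@(4,3)
Op 6: place WB@(3,0)
Op 7: place BB@(1,2)
Op 8: place WB@(2,2)
Per-piece attacks for B:
  BB@(1,2): attacks (2,3) (3,4) (2,1) (3,0) (0,3) (0,1) [ray(1,-1) blocked at (3,0)]
Union (6 distinct): (0,1) (0,3) (2,1) (2,3) (3,0) (3,4)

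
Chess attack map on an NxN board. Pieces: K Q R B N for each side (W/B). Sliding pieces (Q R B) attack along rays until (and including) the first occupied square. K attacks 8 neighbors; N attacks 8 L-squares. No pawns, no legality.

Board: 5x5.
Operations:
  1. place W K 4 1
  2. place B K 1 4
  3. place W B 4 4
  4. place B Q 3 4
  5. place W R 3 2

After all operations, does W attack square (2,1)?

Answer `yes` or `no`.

Answer: no

Derivation:
Op 1: place WK@(4,1)
Op 2: place BK@(1,4)
Op 3: place WB@(4,4)
Op 4: place BQ@(3,4)
Op 5: place WR@(3,2)
Per-piece attacks for W:
  WR@(3,2): attacks (3,3) (3,4) (3,1) (3,0) (4,2) (2,2) (1,2) (0,2) [ray(0,1) blocked at (3,4)]
  WK@(4,1): attacks (4,2) (4,0) (3,1) (3,2) (3,0)
  WB@(4,4): attacks (3,3) (2,2) (1,1) (0,0)
W attacks (2,1): no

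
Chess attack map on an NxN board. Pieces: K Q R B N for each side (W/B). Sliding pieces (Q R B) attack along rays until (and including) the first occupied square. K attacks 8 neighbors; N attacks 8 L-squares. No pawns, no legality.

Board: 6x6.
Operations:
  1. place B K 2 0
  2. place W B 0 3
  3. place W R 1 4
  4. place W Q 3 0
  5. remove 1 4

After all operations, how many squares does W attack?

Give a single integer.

Answer: 16

Derivation:
Op 1: place BK@(2,0)
Op 2: place WB@(0,3)
Op 3: place WR@(1,4)
Op 4: place WQ@(3,0)
Op 5: remove (1,4)
Per-piece attacks for W:
  WB@(0,3): attacks (1,4) (2,5) (1,2) (2,1) (3,0) [ray(1,-1) blocked at (3,0)]
  WQ@(3,0): attacks (3,1) (3,2) (3,3) (3,4) (3,5) (4,0) (5,0) (2,0) (4,1) (5,2) (2,1) (1,2) (0,3) [ray(-1,0) blocked at (2,0); ray(-1,1) blocked at (0,3)]
Union (16 distinct): (0,3) (1,2) (1,4) (2,0) (2,1) (2,5) (3,0) (3,1) (3,2) (3,3) (3,4) (3,5) (4,0) (4,1) (5,0) (5,2)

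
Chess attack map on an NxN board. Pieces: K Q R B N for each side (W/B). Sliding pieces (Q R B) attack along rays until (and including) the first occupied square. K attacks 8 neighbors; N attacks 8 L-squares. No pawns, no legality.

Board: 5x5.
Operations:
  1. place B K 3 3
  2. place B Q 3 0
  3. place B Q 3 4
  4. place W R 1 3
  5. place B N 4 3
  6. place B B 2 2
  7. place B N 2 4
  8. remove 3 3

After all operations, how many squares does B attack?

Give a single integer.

Op 1: place BK@(3,3)
Op 2: place BQ@(3,0)
Op 3: place BQ@(3,4)
Op 4: place WR@(1,3)
Op 5: place BN@(4,3)
Op 6: place BB@(2,2)
Op 7: place BN@(2,4)
Op 8: remove (3,3)
Per-piece attacks for B:
  BB@(2,2): attacks (3,3) (4,4) (3,1) (4,0) (1,3) (1,1) (0,0) [ray(-1,1) blocked at (1,3)]
  BN@(2,4): attacks (3,2) (4,3) (1,2) (0,3)
  BQ@(3,0): attacks (3,1) (3,2) (3,3) (3,4) (4,0) (2,0) (1,0) (0,0) (4,1) (2,1) (1,2) (0,3) [ray(0,1) blocked at (3,4)]
  BQ@(3,4): attacks (3,3) (3,2) (3,1) (3,0) (4,4) (2,4) (4,3) (2,3) (1,2) (0,1) [ray(0,-1) blocked at (3,0); ray(-1,0) blocked at (2,4); ray(1,-1) blocked at (4,3)]
  BN@(4,3): attacks (2,4) (3,1) (2,2)
Union (21 distinct): (0,0) (0,1) (0,3) (1,0) (1,1) (1,2) (1,3) (2,0) (2,1) (2,2) (2,3) (2,4) (3,0) (3,1) (3,2) (3,3) (3,4) (4,0) (4,1) (4,3) (4,4)

Answer: 21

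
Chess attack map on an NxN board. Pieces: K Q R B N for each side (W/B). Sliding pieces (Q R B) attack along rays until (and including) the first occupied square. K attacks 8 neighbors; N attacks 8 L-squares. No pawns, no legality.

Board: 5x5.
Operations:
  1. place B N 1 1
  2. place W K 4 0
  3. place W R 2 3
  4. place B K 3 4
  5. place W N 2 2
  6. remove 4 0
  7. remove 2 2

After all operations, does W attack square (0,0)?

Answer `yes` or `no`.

Answer: no

Derivation:
Op 1: place BN@(1,1)
Op 2: place WK@(4,0)
Op 3: place WR@(2,3)
Op 4: place BK@(3,4)
Op 5: place WN@(2,2)
Op 6: remove (4,0)
Op 7: remove (2,2)
Per-piece attacks for W:
  WR@(2,3): attacks (2,4) (2,2) (2,1) (2,0) (3,3) (4,3) (1,3) (0,3)
W attacks (0,0): no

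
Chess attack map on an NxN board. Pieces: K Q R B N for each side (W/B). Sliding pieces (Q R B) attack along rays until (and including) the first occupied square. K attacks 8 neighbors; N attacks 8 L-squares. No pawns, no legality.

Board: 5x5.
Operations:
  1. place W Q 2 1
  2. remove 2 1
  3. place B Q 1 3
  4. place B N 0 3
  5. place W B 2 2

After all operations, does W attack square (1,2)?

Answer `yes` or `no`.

Answer: no

Derivation:
Op 1: place WQ@(2,1)
Op 2: remove (2,1)
Op 3: place BQ@(1,3)
Op 4: place BN@(0,3)
Op 5: place WB@(2,2)
Per-piece attacks for W:
  WB@(2,2): attacks (3,3) (4,4) (3,1) (4,0) (1,3) (1,1) (0,0) [ray(-1,1) blocked at (1,3)]
W attacks (1,2): no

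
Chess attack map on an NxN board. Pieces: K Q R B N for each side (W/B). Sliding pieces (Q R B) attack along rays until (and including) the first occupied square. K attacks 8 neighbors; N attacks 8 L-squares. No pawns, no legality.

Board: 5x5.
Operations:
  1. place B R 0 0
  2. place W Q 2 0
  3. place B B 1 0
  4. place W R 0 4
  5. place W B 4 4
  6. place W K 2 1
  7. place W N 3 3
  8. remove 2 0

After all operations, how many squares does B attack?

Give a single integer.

Answer: 6

Derivation:
Op 1: place BR@(0,0)
Op 2: place WQ@(2,0)
Op 3: place BB@(1,0)
Op 4: place WR@(0,4)
Op 5: place WB@(4,4)
Op 6: place WK@(2,1)
Op 7: place WN@(3,3)
Op 8: remove (2,0)
Per-piece attacks for B:
  BR@(0,0): attacks (0,1) (0,2) (0,3) (0,4) (1,0) [ray(0,1) blocked at (0,4); ray(1,0) blocked at (1,0)]
  BB@(1,0): attacks (2,1) (0,1) [ray(1,1) blocked at (2,1)]
Union (6 distinct): (0,1) (0,2) (0,3) (0,4) (1,0) (2,1)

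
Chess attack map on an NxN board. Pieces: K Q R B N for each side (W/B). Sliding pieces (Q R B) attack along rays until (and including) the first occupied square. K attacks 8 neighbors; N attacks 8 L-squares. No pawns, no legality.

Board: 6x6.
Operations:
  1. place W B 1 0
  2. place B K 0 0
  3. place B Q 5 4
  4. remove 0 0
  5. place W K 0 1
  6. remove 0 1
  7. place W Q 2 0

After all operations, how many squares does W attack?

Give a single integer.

Answer: 18

Derivation:
Op 1: place WB@(1,0)
Op 2: place BK@(0,0)
Op 3: place BQ@(5,4)
Op 4: remove (0,0)
Op 5: place WK@(0,1)
Op 6: remove (0,1)
Op 7: place WQ@(2,0)
Per-piece attacks for W:
  WB@(1,0): attacks (2,1) (3,2) (4,3) (5,4) (0,1) [ray(1,1) blocked at (5,4)]
  WQ@(2,0): attacks (2,1) (2,2) (2,3) (2,4) (2,5) (3,0) (4,0) (5,0) (1,0) (3,1) (4,2) (5,3) (1,1) (0,2) [ray(-1,0) blocked at (1,0)]
Union (18 distinct): (0,1) (0,2) (1,0) (1,1) (2,1) (2,2) (2,3) (2,4) (2,5) (3,0) (3,1) (3,2) (4,0) (4,2) (4,3) (5,0) (5,3) (5,4)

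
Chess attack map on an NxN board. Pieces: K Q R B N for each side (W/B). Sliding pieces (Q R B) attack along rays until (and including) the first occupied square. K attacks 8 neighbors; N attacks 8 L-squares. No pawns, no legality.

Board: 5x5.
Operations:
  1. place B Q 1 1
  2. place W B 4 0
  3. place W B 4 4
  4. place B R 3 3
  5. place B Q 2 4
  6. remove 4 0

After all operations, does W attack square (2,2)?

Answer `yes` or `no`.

Answer: no

Derivation:
Op 1: place BQ@(1,1)
Op 2: place WB@(4,0)
Op 3: place WB@(4,4)
Op 4: place BR@(3,3)
Op 5: place BQ@(2,4)
Op 6: remove (4,0)
Per-piece attacks for W:
  WB@(4,4): attacks (3,3) [ray(-1,-1) blocked at (3,3)]
W attacks (2,2): no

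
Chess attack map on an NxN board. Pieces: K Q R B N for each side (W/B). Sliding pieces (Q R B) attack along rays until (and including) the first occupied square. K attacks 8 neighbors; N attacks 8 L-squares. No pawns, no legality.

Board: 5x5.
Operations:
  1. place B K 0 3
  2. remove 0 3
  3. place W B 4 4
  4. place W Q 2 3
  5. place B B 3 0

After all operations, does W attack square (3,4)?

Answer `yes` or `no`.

Op 1: place BK@(0,3)
Op 2: remove (0,3)
Op 3: place WB@(4,4)
Op 4: place WQ@(2,3)
Op 5: place BB@(3,0)
Per-piece attacks for W:
  WQ@(2,3): attacks (2,4) (2,2) (2,1) (2,0) (3,3) (4,3) (1,3) (0,3) (3,4) (3,2) (4,1) (1,4) (1,2) (0,1)
  WB@(4,4): attacks (3,3) (2,2) (1,1) (0,0)
W attacks (3,4): yes

Answer: yes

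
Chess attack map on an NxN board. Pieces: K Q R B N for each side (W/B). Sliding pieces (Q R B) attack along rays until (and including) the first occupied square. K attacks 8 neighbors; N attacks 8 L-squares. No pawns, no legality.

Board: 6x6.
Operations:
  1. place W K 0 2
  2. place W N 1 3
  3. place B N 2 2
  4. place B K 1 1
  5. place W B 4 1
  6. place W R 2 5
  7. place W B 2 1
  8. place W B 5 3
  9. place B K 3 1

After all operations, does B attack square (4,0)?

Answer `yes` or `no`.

Answer: yes

Derivation:
Op 1: place WK@(0,2)
Op 2: place WN@(1,3)
Op 3: place BN@(2,2)
Op 4: place BK@(1,1)
Op 5: place WB@(4,1)
Op 6: place WR@(2,5)
Op 7: place WB@(2,1)
Op 8: place WB@(5,3)
Op 9: place BK@(3,1)
Per-piece attacks for B:
  BK@(1,1): attacks (1,2) (1,0) (2,1) (0,1) (2,2) (2,0) (0,2) (0,0)
  BN@(2,2): attacks (3,4) (4,3) (1,4) (0,3) (3,0) (4,1) (1,0) (0,1)
  BK@(3,1): attacks (3,2) (3,0) (4,1) (2,1) (4,2) (4,0) (2,2) (2,0)
B attacks (4,0): yes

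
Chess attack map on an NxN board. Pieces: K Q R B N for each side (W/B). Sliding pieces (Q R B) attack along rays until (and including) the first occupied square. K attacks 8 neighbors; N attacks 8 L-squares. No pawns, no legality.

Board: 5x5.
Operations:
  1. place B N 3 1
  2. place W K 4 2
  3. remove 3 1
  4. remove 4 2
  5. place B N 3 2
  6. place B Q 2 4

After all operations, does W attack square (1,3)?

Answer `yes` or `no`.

Op 1: place BN@(3,1)
Op 2: place WK@(4,2)
Op 3: remove (3,1)
Op 4: remove (4,2)
Op 5: place BN@(3,2)
Op 6: place BQ@(2,4)
Per-piece attacks for W:
W attacks (1,3): no

Answer: no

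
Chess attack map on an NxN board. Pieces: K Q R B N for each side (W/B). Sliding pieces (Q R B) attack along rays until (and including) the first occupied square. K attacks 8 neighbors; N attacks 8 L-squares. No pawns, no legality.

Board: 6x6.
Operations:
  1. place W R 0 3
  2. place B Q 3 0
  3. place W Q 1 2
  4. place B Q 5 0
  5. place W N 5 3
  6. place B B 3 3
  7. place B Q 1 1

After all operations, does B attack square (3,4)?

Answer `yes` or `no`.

Answer: no

Derivation:
Op 1: place WR@(0,3)
Op 2: place BQ@(3,0)
Op 3: place WQ@(1,2)
Op 4: place BQ@(5,0)
Op 5: place WN@(5,3)
Op 6: place BB@(3,3)
Op 7: place BQ@(1,1)
Per-piece attacks for B:
  BQ@(1,1): attacks (1,2) (1,0) (2,1) (3,1) (4,1) (5,1) (0,1) (2,2) (3,3) (2,0) (0,2) (0,0) [ray(0,1) blocked at (1,2); ray(1,1) blocked at (3,3)]
  BQ@(3,0): attacks (3,1) (3,2) (3,3) (4,0) (5,0) (2,0) (1,0) (0,0) (4,1) (5,2) (2,1) (1,2) [ray(0,1) blocked at (3,3); ray(1,0) blocked at (5,0); ray(-1,1) blocked at (1,2)]
  BB@(3,3): attacks (4,4) (5,5) (4,2) (5,1) (2,4) (1,5) (2,2) (1,1) [ray(-1,-1) blocked at (1,1)]
  BQ@(5,0): attacks (5,1) (5,2) (5,3) (4,0) (3,0) (4,1) (3,2) (2,3) (1,4) (0,5) [ray(0,1) blocked at (5,3); ray(-1,0) blocked at (3,0)]
B attacks (3,4): no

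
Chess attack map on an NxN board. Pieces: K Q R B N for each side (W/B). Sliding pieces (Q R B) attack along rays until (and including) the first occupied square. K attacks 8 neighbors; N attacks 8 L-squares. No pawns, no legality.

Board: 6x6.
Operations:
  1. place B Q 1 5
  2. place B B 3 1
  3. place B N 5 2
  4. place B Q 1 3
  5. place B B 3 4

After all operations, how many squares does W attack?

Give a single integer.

Answer: 0

Derivation:
Op 1: place BQ@(1,5)
Op 2: place BB@(3,1)
Op 3: place BN@(5,2)
Op 4: place BQ@(1,3)
Op 5: place BB@(3,4)
Per-piece attacks for W:
Union (0 distinct): (none)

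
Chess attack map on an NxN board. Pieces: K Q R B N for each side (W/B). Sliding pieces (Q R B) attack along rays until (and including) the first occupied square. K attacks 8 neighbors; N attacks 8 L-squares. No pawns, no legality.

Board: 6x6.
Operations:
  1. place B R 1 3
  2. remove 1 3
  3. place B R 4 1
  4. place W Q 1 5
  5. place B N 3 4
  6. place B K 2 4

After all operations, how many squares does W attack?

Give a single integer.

Answer: 12

Derivation:
Op 1: place BR@(1,3)
Op 2: remove (1,3)
Op 3: place BR@(4,1)
Op 4: place WQ@(1,5)
Op 5: place BN@(3,4)
Op 6: place BK@(2,4)
Per-piece attacks for W:
  WQ@(1,5): attacks (1,4) (1,3) (1,2) (1,1) (1,0) (2,5) (3,5) (4,5) (5,5) (0,5) (2,4) (0,4) [ray(1,-1) blocked at (2,4)]
Union (12 distinct): (0,4) (0,5) (1,0) (1,1) (1,2) (1,3) (1,4) (2,4) (2,5) (3,5) (4,5) (5,5)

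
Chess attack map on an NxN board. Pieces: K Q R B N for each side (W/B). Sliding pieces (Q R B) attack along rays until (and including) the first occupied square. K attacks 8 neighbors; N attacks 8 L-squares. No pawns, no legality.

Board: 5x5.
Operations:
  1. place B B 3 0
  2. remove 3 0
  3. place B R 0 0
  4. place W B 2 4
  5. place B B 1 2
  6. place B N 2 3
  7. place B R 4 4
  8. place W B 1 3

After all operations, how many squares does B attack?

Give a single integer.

Op 1: place BB@(3,0)
Op 2: remove (3,0)
Op 3: place BR@(0,0)
Op 4: place WB@(2,4)
Op 5: place BB@(1,2)
Op 6: place BN@(2,3)
Op 7: place BR@(4,4)
Op 8: place WB@(1,3)
Per-piece attacks for B:
  BR@(0,0): attacks (0,1) (0,2) (0,3) (0,4) (1,0) (2,0) (3,0) (4,0)
  BB@(1,2): attacks (2,3) (2,1) (3,0) (0,3) (0,1) [ray(1,1) blocked at (2,3)]
  BN@(2,3): attacks (4,4) (0,4) (3,1) (4,2) (1,1) (0,2)
  BR@(4,4): attacks (4,3) (4,2) (4,1) (4,0) (3,4) (2,4) [ray(-1,0) blocked at (2,4)]
Union (18 distinct): (0,1) (0,2) (0,3) (0,4) (1,0) (1,1) (2,0) (2,1) (2,3) (2,4) (3,0) (3,1) (3,4) (4,0) (4,1) (4,2) (4,3) (4,4)

Answer: 18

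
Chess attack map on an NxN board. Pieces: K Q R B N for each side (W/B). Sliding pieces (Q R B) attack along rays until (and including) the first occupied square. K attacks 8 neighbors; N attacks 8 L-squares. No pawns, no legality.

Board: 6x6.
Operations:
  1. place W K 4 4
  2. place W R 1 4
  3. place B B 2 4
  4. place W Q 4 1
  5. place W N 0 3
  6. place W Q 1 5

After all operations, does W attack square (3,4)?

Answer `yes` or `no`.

Answer: yes

Derivation:
Op 1: place WK@(4,4)
Op 2: place WR@(1,4)
Op 3: place BB@(2,4)
Op 4: place WQ@(4,1)
Op 5: place WN@(0,3)
Op 6: place WQ@(1,5)
Per-piece attacks for W:
  WN@(0,3): attacks (1,5) (2,4) (1,1) (2,2)
  WR@(1,4): attacks (1,5) (1,3) (1,2) (1,1) (1,0) (2,4) (0,4) [ray(0,1) blocked at (1,5); ray(1,0) blocked at (2,4)]
  WQ@(1,5): attacks (1,4) (2,5) (3,5) (4,5) (5,5) (0,5) (2,4) (0,4) [ray(0,-1) blocked at (1,4); ray(1,-1) blocked at (2,4)]
  WQ@(4,1): attacks (4,2) (4,3) (4,4) (4,0) (5,1) (3,1) (2,1) (1,1) (0,1) (5,2) (5,0) (3,2) (2,3) (1,4) (3,0) [ray(0,1) blocked at (4,4); ray(-1,1) blocked at (1,4)]
  WK@(4,4): attacks (4,5) (4,3) (5,4) (3,4) (5,5) (5,3) (3,5) (3,3)
W attacks (3,4): yes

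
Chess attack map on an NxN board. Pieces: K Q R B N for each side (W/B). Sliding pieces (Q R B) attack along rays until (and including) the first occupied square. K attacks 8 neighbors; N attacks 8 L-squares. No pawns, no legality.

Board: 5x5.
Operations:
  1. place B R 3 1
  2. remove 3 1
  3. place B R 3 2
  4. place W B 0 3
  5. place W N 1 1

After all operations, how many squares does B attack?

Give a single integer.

Op 1: place BR@(3,1)
Op 2: remove (3,1)
Op 3: place BR@(3,2)
Op 4: place WB@(0,3)
Op 5: place WN@(1,1)
Per-piece attacks for B:
  BR@(3,2): attacks (3,3) (3,4) (3,1) (3,0) (4,2) (2,2) (1,2) (0,2)
Union (8 distinct): (0,2) (1,2) (2,2) (3,0) (3,1) (3,3) (3,4) (4,2)

Answer: 8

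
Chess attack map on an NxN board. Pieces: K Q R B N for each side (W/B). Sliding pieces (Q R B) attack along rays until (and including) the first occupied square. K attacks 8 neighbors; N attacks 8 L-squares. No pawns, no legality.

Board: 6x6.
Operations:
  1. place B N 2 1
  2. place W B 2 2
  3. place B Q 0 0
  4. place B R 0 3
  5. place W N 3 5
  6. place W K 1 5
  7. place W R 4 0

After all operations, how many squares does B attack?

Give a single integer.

Op 1: place BN@(2,1)
Op 2: place WB@(2,2)
Op 3: place BQ@(0,0)
Op 4: place BR@(0,3)
Op 5: place WN@(3,5)
Op 6: place WK@(1,5)
Op 7: place WR@(4,0)
Per-piece attacks for B:
  BQ@(0,0): attacks (0,1) (0,2) (0,3) (1,0) (2,0) (3,0) (4,0) (1,1) (2,2) [ray(0,1) blocked at (0,3); ray(1,0) blocked at (4,0); ray(1,1) blocked at (2,2)]
  BR@(0,3): attacks (0,4) (0,5) (0,2) (0,1) (0,0) (1,3) (2,3) (3,3) (4,3) (5,3) [ray(0,-1) blocked at (0,0)]
  BN@(2,1): attacks (3,3) (4,2) (1,3) (0,2) (4,0) (0,0)
Union (18 distinct): (0,0) (0,1) (0,2) (0,3) (0,4) (0,5) (1,0) (1,1) (1,3) (2,0) (2,2) (2,3) (3,0) (3,3) (4,0) (4,2) (4,3) (5,3)

Answer: 18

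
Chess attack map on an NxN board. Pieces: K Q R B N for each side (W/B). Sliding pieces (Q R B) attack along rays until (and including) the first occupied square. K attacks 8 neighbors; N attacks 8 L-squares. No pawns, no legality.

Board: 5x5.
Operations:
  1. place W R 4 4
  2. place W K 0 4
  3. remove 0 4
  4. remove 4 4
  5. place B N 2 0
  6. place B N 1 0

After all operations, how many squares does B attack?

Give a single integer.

Op 1: place WR@(4,4)
Op 2: place WK@(0,4)
Op 3: remove (0,4)
Op 4: remove (4,4)
Op 5: place BN@(2,0)
Op 6: place BN@(1,0)
Per-piece attacks for B:
  BN@(1,0): attacks (2,2) (3,1) (0,2)
  BN@(2,0): attacks (3,2) (4,1) (1,2) (0,1)
Union (7 distinct): (0,1) (0,2) (1,2) (2,2) (3,1) (3,2) (4,1)

Answer: 7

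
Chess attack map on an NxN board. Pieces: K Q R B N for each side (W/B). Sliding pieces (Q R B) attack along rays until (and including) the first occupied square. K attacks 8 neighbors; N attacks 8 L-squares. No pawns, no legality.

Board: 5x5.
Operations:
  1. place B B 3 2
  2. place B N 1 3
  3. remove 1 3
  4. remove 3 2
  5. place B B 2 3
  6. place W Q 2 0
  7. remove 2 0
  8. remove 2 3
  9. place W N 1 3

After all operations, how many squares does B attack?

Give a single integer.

Op 1: place BB@(3,2)
Op 2: place BN@(1,3)
Op 3: remove (1,3)
Op 4: remove (3,2)
Op 5: place BB@(2,3)
Op 6: place WQ@(2,0)
Op 7: remove (2,0)
Op 8: remove (2,3)
Op 9: place WN@(1,3)
Per-piece attacks for B:
Union (0 distinct): (none)

Answer: 0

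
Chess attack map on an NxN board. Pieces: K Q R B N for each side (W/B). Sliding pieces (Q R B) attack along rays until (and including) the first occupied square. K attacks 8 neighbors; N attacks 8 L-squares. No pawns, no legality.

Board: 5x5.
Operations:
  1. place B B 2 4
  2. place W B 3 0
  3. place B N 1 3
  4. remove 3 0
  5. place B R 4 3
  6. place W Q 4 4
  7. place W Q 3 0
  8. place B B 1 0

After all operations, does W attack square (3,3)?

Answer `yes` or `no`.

Op 1: place BB@(2,4)
Op 2: place WB@(3,0)
Op 3: place BN@(1,3)
Op 4: remove (3,0)
Op 5: place BR@(4,3)
Op 6: place WQ@(4,4)
Op 7: place WQ@(3,0)
Op 8: place BB@(1,0)
Per-piece attacks for W:
  WQ@(3,0): attacks (3,1) (3,2) (3,3) (3,4) (4,0) (2,0) (1,0) (4,1) (2,1) (1,2) (0,3) [ray(-1,0) blocked at (1,0)]
  WQ@(4,4): attacks (4,3) (3,4) (2,4) (3,3) (2,2) (1,1) (0,0) [ray(0,-1) blocked at (4,3); ray(-1,0) blocked at (2,4)]
W attacks (3,3): yes

Answer: yes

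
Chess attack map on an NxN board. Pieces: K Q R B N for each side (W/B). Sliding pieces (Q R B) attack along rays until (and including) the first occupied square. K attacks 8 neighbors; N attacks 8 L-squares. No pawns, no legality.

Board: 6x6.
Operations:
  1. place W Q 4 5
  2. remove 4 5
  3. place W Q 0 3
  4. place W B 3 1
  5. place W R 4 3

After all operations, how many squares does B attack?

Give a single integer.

Answer: 0

Derivation:
Op 1: place WQ@(4,5)
Op 2: remove (4,5)
Op 3: place WQ@(0,3)
Op 4: place WB@(3,1)
Op 5: place WR@(4,3)
Per-piece attacks for B:
Union (0 distinct): (none)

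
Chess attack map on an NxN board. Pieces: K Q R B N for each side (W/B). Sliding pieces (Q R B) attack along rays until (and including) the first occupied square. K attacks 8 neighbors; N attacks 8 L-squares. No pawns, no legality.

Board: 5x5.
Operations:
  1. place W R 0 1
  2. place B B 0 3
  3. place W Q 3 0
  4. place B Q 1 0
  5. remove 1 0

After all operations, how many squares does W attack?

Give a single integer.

Op 1: place WR@(0,1)
Op 2: place BB@(0,3)
Op 3: place WQ@(3,0)
Op 4: place BQ@(1,0)
Op 5: remove (1,0)
Per-piece attacks for W:
  WR@(0,1): attacks (0,2) (0,3) (0,0) (1,1) (2,1) (3,1) (4,1) [ray(0,1) blocked at (0,3)]
  WQ@(3,0): attacks (3,1) (3,2) (3,3) (3,4) (4,0) (2,0) (1,0) (0,0) (4,1) (2,1) (1,2) (0,3) [ray(-1,1) blocked at (0,3)]
Union (14 distinct): (0,0) (0,2) (0,3) (1,0) (1,1) (1,2) (2,0) (2,1) (3,1) (3,2) (3,3) (3,4) (4,0) (4,1)

Answer: 14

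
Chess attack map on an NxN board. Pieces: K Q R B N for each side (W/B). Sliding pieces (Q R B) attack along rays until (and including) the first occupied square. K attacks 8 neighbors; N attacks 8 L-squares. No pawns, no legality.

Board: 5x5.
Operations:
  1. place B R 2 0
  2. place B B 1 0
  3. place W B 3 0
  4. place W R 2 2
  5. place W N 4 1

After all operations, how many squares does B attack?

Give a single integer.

Answer: 7

Derivation:
Op 1: place BR@(2,0)
Op 2: place BB@(1,0)
Op 3: place WB@(3,0)
Op 4: place WR@(2,2)
Op 5: place WN@(4,1)
Per-piece attacks for B:
  BB@(1,0): attacks (2,1) (3,2) (4,3) (0,1)
  BR@(2,0): attacks (2,1) (2,2) (3,0) (1,0) [ray(0,1) blocked at (2,2); ray(1,0) blocked at (3,0); ray(-1,0) blocked at (1,0)]
Union (7 distinct): (0,1) (1,0) (2,1) (2,2) (3,0) (3,2) (4,3)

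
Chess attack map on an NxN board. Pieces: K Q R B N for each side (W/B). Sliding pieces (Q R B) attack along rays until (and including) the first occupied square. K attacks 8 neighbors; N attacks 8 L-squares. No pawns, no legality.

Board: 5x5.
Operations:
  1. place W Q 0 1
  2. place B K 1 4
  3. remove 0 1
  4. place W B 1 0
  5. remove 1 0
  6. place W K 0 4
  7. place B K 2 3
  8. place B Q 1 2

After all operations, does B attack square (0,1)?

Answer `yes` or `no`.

Answer: yes

Derivation:
Op 1: place WQ@(0,1)
Op 2: place BK@(1,4)
Op 3: remove (0,1)
Op 4: place WB@(1,0)
Op 5: remove (1,0)
Op 6: place WK@(0,4)
Op 7: place BK@(2,3)
Op 8: place BQ@(1,2)
Per-piece attacks for B:
  BQ@(1,2): attacks (1,3) (1,4) (1,1) (1,0) (2,2) (3,2) (4,2) (0,2) (2,3) (2,1) (3,0) (0,3) (0,1) [ray(0,1) blocked at (1,4); ray(1,1) blocked at (2,3)]
  BK@(1,4): attacks (1,3) (2,4) (0,4) (2,3) (0,3)
  BK@(2,3): attacks (2,4) (2,2) (3,3) (1,3) (3,4) (3,2) (1,4) (1,2)
B attacks (0,1): yes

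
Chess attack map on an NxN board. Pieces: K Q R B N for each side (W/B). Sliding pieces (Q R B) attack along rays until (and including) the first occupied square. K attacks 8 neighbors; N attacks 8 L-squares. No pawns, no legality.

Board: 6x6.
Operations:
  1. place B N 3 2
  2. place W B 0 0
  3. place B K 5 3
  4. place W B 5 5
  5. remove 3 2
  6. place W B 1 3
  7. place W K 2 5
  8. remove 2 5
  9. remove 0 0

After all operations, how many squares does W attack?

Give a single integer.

Op 1: place BN@(3,2)
Op 2: place WB@(0,0)
Op 3: place BK@(5,3)
Op 4: place WB@(5,5)
Op 5: remove (3,2)
Op 6: place WB@(1,3)
Op 7: place WK@(2,5)
Op 8: remove (2,5)
Op 9: remove (0,0)
Per-piece attacks for W:
  WB@(1,3): attacks (2,4) (3,5) (2,2) (3,1) (4,0) (0,4) (0,2)
  WB@(5,5): attacks (4,4) (3,3) (2,2) (1,1) (0,0)
Union (11 distinct): (0,0) (0,2) (0,4) (1,1) (2,2) (2,4) (3,1) (3,3) (3,5) (4,0) (4,4)

Answer: 11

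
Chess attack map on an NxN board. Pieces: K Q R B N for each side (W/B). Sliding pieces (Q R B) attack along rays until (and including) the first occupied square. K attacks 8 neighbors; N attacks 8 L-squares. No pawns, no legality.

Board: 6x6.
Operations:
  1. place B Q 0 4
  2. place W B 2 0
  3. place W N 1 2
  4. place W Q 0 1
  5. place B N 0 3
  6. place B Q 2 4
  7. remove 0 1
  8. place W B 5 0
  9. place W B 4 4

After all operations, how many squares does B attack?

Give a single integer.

Answer: 22

Derivation:
Op 1: place BQ@(0,4)
Op 2: place WB@(2,0)
Op 3: place WN@(1,2)
Op 4: place WQ@(0,1)
Op 5: place BN@(0,3)
Op 6: place BQ@(2,4)
Op 7: remove (0,1)
Op 8: place WB@(5,0)
Op 9: place WB@(4,4)
Per-piece attacks for B:
  BN@(0,3): attacks (1,5) (2,4) (1,1) (2,2)
  BQ@(0,4): attacks (0,5) (0,3) (1,4) (2,4) (1,5) (1,3) (2,2) (3,1) (4,0) [ray(0,-1) blocked at (0,3); ray(1,0) blocked at (2,4)]
  BQ@(2,4): attacks (2,5) (2,3) (2,2) (2,1) (2,0) (3,4) (4,4) (1,4) (0,4) (3,5) (3,3) (4,2) (5,1) (1,5) (1,3) (0,2) [ray(0,-1) blocked at (2,0); ray(1,0) blocked at (4,4); ray(-1,0) blocked at (0,4)]
Union (22 distinct): (0,2) (0,3) (0,4) (0,5) (1,1) (1,3) (1,4) (1,5) (2,0) (2,1) (2,2) (2,3) (2,4) (2,5) (3,1) (3,3) (3,4) (3,5) (4,0) (4,2) (4,4) (5,1)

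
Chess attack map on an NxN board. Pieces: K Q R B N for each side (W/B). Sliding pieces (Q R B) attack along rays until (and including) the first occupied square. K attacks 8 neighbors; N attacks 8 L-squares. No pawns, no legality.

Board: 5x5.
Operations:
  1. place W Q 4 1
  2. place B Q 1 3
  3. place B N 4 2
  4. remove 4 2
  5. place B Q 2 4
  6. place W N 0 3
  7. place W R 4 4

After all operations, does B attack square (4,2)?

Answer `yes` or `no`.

Answer: yes

Derivation:
Op 1: place WQ@(4,1)
Op 2: place BQ@(1,3)
Op 3: place BN@(4,2)
Op 4: remove (4,2)
Op 5: place BQ@(2,4)
Op 6: place WN@(0,3)
Op 7: place WR@(4,4)
Per-piece attacks for B:
  BQ@(1,3): attacks (1,4) (1,2) (1,1) (1,0) (2,3) (3,3) (4,3) (0,3) (2,4) (2,2) (3,1) (4,0) (0,4) (0,2) [ray(-1,0) blocked at (0,3); ray(1,1) blocked at (2,4)]
  BQ@(2,4): attacks (2,3) (2,2) (2,1) (2,0) (3,4) (4,4) (1,4) (0,4) (3,3) (4,2) (1,3) [ray(1,0) blocked at (4,4); ray(-1,-1) blocked at (1,3)]
B attacks (4,2): yes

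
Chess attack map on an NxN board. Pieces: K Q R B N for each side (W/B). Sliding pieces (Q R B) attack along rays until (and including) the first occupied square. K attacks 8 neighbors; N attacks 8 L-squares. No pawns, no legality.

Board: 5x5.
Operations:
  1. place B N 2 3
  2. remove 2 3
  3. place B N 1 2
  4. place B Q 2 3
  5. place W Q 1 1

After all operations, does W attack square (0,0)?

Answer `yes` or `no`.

Op 1: place BN@(2,3)
Op 2: remove (2,3)
Op 3: place BN@(1,2)
Op 4: place BQ@(2,3)
Op 5: place WQ@(1,1)
Per-piece attacks for W:
  WQ@(1,1): attacks (1,2) (1,0) (2,1) (3,1) (4,1) (0,1) (2,2) (3,3) (4,4) (2,0) (0,2) (0,0) [ray(0,1) blocked at (1,2)]
W attacks (0,0): yes

Answer: yes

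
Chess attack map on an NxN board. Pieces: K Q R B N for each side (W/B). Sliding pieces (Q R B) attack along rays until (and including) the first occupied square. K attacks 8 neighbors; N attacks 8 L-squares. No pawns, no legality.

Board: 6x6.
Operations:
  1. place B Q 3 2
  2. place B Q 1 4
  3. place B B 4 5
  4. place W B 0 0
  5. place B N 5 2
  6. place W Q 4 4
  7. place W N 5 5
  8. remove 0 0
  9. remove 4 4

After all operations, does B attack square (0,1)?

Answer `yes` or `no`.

Answer: yes

Derivation:
Op 1: place BQ@(3,2)
Op 2: place BQ@(1,4)
Op 3: place BB@(4,5)
Op 4: place WB@(0,0)
Op 5: place BN@(5,2)
Op 6: place WQ@(4,4)
Op 7: place WN@(5,5)
Op 8: remove (0,0)
Op 9: remove (4,4)
Per-piece attacks for B:
  BQ@(1,4): attacks (1,5) (1,3) (1,2) (1,1) (1,0) (2,4) (3,4) (4,4) (5,4) (0,4) (2,5) (2,3) (3,2) (0,5) (0,3) [ray(1,-1) blocked at (3,2)]
  BQ@(3,2): attacks (3,3) (3,4) (3,5) (3,1) (3,0) (4,2) (5,2) (2,2) (1,2) (0,2) (4,3) (5,4) (4,1) (5,0) (2,3) (1,4) (2,1) (1,0) [ray(1,0) blocked at (5,2); ray(-1,1) blocked at (1,4)]
  BB@(4,5): attacks (5,4) (3,4) (2,3) (1,2) (0,1)
  BN@(5,2): attacks (4,4) (3,3) (4,0) (3,1)
B attacks (0,1): yes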